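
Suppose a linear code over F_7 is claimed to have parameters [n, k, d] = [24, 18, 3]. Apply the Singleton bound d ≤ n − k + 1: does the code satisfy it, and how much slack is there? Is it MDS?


Singleton RHS = n − k + 1 = 7, slack = 4, bound satisfied, not MDS.

Singleton bound: d ≤ n − k + 1.
Here n = 24, k = 18, so n − k + 1 = 7.
Given d = 3, check d ≤ 7: YES.
Slack = (n − k + 1) − d = 4.
The code is NOT MDS (slack = 4 > 0).
Description: the claimed parameters are [24, 18, 3]_7; such a code would be non-MDS.


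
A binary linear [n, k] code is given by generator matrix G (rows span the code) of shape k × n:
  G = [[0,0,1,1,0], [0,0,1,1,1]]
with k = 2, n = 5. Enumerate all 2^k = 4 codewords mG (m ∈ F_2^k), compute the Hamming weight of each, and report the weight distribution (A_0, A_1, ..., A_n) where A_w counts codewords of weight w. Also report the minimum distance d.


Weight distribution: A_0 = 1, A_1 = 1, A_2 = 1, A_3 = 1. Minimum distance d = 1.

Enumerate all 2^2 = 4 messages m ∈ F_2^2.
For each, compute codeword c = mG in F_2^5, then tally its weight.
  m = 00 → c = 00000, weight = 0.
  m = 10 → c = 00110, weight = 2.
  m = 01 → c = 00111, weight = 3.
  m = 11 → c = 00001, weight = 1.
Tally weights:
  weight 0: 1 codewords.
  weight 1: 1 codewords.
  weight 2: 1 codewords.
  weight 3: 1 codewords.
Minimum distance d = smallest w > 0 with A_w > 0 = 1.
Sanity: Σ A_w = 4 = 2^2 = 4 ✓.


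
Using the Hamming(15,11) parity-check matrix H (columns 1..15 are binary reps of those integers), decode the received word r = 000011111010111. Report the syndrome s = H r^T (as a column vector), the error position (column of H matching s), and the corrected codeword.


s = (0, 0, 1, 0)^T, error position = 2, corrected codeword c = 010011111010111

Compute s = H r^T mod 2 one row at a time:
  s_1 = 1 + 1 + 0 + 1 + 0 + 1 + 1 + 1 = 6 ≡ 0 (mod 2).
  s_2 = 0 + 1 + 1 + 1 + 0 + 1 + 1 + 1 = 6 ≡ 0 (mod 2).
  s_3 = 0 + 0 + 1 + 1 + 0 + 1 + 1 + 1 = 5 ≡ 1 (mod 2).
  s_4 = 0 + 0 + 1 + 1 + 1 + 1 + 1 + 1 = 6 ≡ 0 (mod 2).
s = (0, 0, 1, 0)^T — this equals column 2 of H (binary 0010), so error is at position 2.
Correct: flip bit 2 of r = 000011111010111 to get c = 010011111010111.


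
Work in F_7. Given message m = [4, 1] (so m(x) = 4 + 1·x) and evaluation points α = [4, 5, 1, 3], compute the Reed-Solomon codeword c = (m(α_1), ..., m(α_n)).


c = [1, 2, 5, 0]

Message polynomial: m(x) = 4 + 1·x (mod 7).
For each evaluation point α_i, compute m(α_i) mod 7:
  α_1 = 4: Horner steps 1 → 1, so m(4) = 1.
  α_2 = 5: Horner steps 1 → 2, so m(5) = 2.
  α_3 = 1: Horner steps 1 → 5, so m(1) = 5.
  α_4 = 3: Horner steps 1 → 0, so m(3) = 0.
Codeword c = [1, 2, 5, 0] ∈ F_7^4.


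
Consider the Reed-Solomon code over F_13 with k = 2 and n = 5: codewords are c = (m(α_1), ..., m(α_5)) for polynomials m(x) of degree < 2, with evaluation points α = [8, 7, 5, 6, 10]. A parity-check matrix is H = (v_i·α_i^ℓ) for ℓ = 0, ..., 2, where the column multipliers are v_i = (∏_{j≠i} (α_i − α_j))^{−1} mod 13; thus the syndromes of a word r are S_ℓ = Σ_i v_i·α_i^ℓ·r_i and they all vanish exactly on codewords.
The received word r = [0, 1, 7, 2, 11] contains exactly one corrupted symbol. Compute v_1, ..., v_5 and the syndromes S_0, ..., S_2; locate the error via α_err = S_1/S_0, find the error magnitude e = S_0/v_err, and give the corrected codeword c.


S = (1, 5, 12), error at position 3, error magnitude e = 4, c = [0, 1, 3, 2, 11].

Step 1: column multipliers v_i = (∏_{j≠i}(α_i − α_j))^{−1} mod 13.
  i = 1 (α = 8): (8−7)(8−5)(8−6)(8−10) = 1·3·2·(−2) = −12 ≡ 1, so v_1 = 1^{−1} = 1 (mod 13).
  i = 2 (α = 7): (7−8)(7−5)(7−6)(7−10) = (−1)·2·1·(−3) = 6 ≡ 6, so v_2 = 6^{−1} = 11 (mod 13).
  i = 3 (α = 5): (5−8)(5−7)(5−6)(5−10) = (−3)·(−2)·(−1)·(−5) = 30 ≡ 4, so v_3 = 4^{−1} = 10 (mod 13).
  i = 4 (α = 6): (6−8)(6−7)(6−5)(6−10) = (−2)·(−1)·1·(−4) = −8 ≡ 5, so v_4 = 5^{−1} = 8 (mod 13).
  i = 5 (α = 10): (10−8)(10−7)(10−5)(10−6) = 2·3·5·4 = 120 ≡ 3, so v_5 = 3^{−1} = 9 (mod 13).
  v = [1, 11, 10, 8, 9].
Step 2: syndromes of r = [0, 1, 7, 2, 11] (all sums mod 13).
  S_0 = Σ v_i r_i = 1·0 + 11·1 + 10·7 + 8·2 + 9·11 = 196 ≡ 1.
  S_1 = Σ v_i α_i r_i = 1·8·0 + 11·7·1 + 10·5·7 + 8·6·2 + 9·10·11 = 1513 ≡ 5.
  α_i^2 mod 13 = [12, 10, 12, 10, 9].
  S_2 = Σ v_i α_i^2 r_i = 1·12·0 + 11·10·1 + 10·12·7 + 8·10·2 + 9·9·11 = 2001 ≡ 12.
  S = (1, 5, 12) ≠ 0, so r is not a codeword (an error is present).
Step 3: locate the error. For a single error e at position i, S_ℓ = v_i·e·α_i^ℓ, so α_err = S_1/S_0.
  S_0^{−1} = 1^{−1} = 1 (mod 13), so α_err = 5·1 = 5 ≡ 5 = α_3. Error position i = 3.
  Consistency check: S_2/S_1 = 12·8 = 96 ≡ 5 = α_err ✓ (single-error assumption holds).
Step 4: error magnitude e = S_0/v_3 = S_0·∏_{j≠3}(α_3 − α_j) = 1·4 = 4 ≡ 4 (mod 13).
Step 5: correct position 3: c_3 = r_3 − e = 7 − 4 ≡ 3 (mod 13). Hence c = [0, 1, 3, 2, 11].
  Check: interpolating c through the α_i gives m(x) = 8 + 12·x (degree < 2) with m(α_i) = c_i for every i, so c is indeed a codeword.


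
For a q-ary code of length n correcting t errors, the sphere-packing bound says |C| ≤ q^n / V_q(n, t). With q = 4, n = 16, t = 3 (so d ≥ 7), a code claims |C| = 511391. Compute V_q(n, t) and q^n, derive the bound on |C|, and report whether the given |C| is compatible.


V_q(n, t) = 16249, q^n = 4294967296, Hamming bound = 264321, |C| = 511391 > bound (violated).

Step 1: Compute V_q(n, t) = Σ_{j=0}^3 C(n, j) (q−1)^j.
  j = 0: C(16,0)·(3)^0 = 1·1 = 1.
  j = 1: C(16,1)·(3)^1 = 16·3 = 48.
  j = 2: C(16,2)·(3)^2 = 120·9 = 1080.
  j = 3: C(16,3)·(3)^3 = 560·27 = 15120.
  V_q(n, t) = 1 + 48 + 1080 + 15120 = 16249.
Step 2: q^n = 4^16 = 4294967296.
Step 3: Hamming bound ⌊q^n / V_q(n,t)⌋ = ⌊4294967296/16249⌋ = 264321.
Step 4: Compare |C| = 511391 to 264321: violated.
The claimed |C| lies above the Hamming bound, so no 4-ary code of length 16 with d ≥ 7 can have 511391 codewords.


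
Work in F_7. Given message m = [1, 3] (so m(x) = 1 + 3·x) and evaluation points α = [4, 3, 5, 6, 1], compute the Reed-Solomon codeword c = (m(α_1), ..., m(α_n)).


c = [6, 3, 2, 5, 4]

Message polynomial: m(x) = 1 + 3·x (mod 7).
For each evaluation point α_i, compute m(α_i) mod 7:
  α_1 = 4: Horner steps 3 → 6, so m(4) = 6.
  α_2 = 3: Horner steps 3 → 3, so m(3) = 3.
  α_3 = 5: Horner steps 3 → 2, so m(5) = 2.
  α_4 = 6: Horner steps 3 → 5, so m(6) = 5.
  α_5 = 1: Horner steps 3 → 4, so m(1) = 4.
Codeword c = [6, 3, 2, 5, 4] ∈ F_7^5.


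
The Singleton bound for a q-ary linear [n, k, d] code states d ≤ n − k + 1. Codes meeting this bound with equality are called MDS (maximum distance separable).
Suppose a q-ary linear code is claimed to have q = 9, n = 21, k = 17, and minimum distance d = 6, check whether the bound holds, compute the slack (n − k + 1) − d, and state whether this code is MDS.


Singleton RHS = n − k + 1 = 5, slack = -1, bound violated (no such code; not MDS).

Singleton bound: d ≤ n − k + 1.
Here n = 21, k = 17, so n − k + 1 = 5.
Given d = 6, check d ≤ 5: NO.
Slack = (n − k + 1) − d = -1.
The slack is negative: d = 6 exceeds n − k + 1 = 5 by 1, so the Singleton bound is violated and no linear [21, 17, 6]_9 code can exist. In particular it is not MDS (MDS requires d = n − k + 1 exactly).
Description: the claimed parameters are [21, 17, 6]_9; such a code would be impossible (violates the Singleton bound).


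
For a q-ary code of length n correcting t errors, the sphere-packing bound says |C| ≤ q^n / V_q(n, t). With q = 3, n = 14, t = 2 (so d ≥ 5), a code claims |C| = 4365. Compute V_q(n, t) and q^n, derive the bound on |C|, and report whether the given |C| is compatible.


V_q(n, t) = 393, q^n = 4782969, Hamming bound = 12170, |C| = 4365 ≤ bound (satisfied).

Step 1: Compute V_q(n, t) = Σ_{j=0}^2 C(n, j) (q−1)^j.
  j = 0: C(14,0)·(2)^0 = 1·1 = 1.
  j = 1: C(14,1)·(2)^1 = 14·2 = 28.
  j = 2: C(14,2)·(2)^2 = 91·4 = 364.
  V_q(n, t) = 1 + 28 + 364 = 393.
Step 2: q^n = 3^14 = 4782969.
Step 3: Hamming bound ⌊q^n / V_q(n,t)⌋ = ⌊4782969/393⌋ = 12170.
Step 4: Compare |C| = 4365 to 12170: satisfied.
The claimed |C| lies below the Hamming bound.


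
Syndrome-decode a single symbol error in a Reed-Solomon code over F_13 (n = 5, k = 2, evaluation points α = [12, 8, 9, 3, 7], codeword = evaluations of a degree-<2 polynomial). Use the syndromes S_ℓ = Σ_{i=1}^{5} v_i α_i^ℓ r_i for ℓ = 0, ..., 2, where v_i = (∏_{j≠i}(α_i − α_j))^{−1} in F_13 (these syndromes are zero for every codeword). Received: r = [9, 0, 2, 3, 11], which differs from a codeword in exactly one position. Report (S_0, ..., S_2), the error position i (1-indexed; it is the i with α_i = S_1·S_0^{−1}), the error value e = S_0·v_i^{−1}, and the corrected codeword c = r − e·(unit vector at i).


S = (2, 11, 2), error at position 1, error magnitude e = 1, c = [8, 0, 2, 3, 11].

Step 1: column multipliers v_i = (∏_{j≠i}(α_i − α_j))^{−1} mod 13.
  i = 1 (α = 12): (12−8)(12−9)(12−3)(12−7) = 4·3·9·5 = 540 ≡ 7, so v_1 = 7^{−1} = 2 (mod 13).
  i = 2 (α = 8): (8−12)(8−9)(8−3)(8−7) = (−4)·(−1)·5·1 = 20 ≡ 7, so v_2 = 7^{−1} = 2 (mod 13).
  i = 3 (α = 9): (9−12)(9−8)(9−3)(9−7) = (−3)·1·6·2 = −36 ≡ 3, so v_3 = 3^{−1} = 9 (mod 13).
  i = 4 (α = 3): (3−12)(3−8)(3−9)(3−7) = (−9)·(−5)·(−6)·(−4) = 1080 ≡ 1, so v_4 = 1^{−1} = 1 (mod 13).
  i = 5 (α = 7): (7−12)(7−8)(7−9)(7−3) = (−5)·(−1)·(−2)·4 = −40 ≡ 12, so v_5 = 12^{−1} = 12 (mod 13).
  v = [2, 2, 9, 1, 12].
Step 2: syndromes of r = [9, 0, 2, 3, 11] (all sums mod 13).
  S_0 = Σ v_i r_i = 2·9 + 2·0 + 9·2 + 1·3 + 12·11 = 171 ≡ 2.
  S_1 = Σ v_i α_i r_i = 2·12·9 + 2·8·0 + 9·9·2 + 1·3·3 + 12·7·11 = 1311 ≡ 11.
  α_i^2 mod 13 = [1, 12, 3, 9, 10].
  S_2 = Σ v_i α_i^2 r_i = 2·1·9 + 2·12·0 + 9·3·2 + 1·9·3 + 12·10·11 = 1419 ≡ 2.
  S = (2, 11, 2) ≠ 0, so r is not a codeword (an error is present).
Step 3: locate the error. For a single error e at position i, S_ℓ = v_i·e·α_i^ℓ, so α_err = S_1/S_0.
  S_0^{−1} = 2^{−1} = 7 (mod 13), so α_err = 11·7 = 77 ≡ 12 = α_1. Error position i = 1.
  Consistency check: S_2/S_1 = 2·6 = 12 ≡ 12 = α_err ✓ (single-error assumption holds).
Step 4: error magnitude e = S_0/v_1 = S_0·∏_{j≠1}(α_1 − α_j) = 2·7 = 14 ≡ 1 (mod 13).
Step 5: correct position 1: c_1 = r_1 − e = 9 − 1 ≡ 8 (mod 13). Hence c = [8, 0, 2, 3, 11].
  Check: interpolating c through the α_i gives m(x) = 10 + 2·x (degree < 2) with m(α_i) = c_i for every i, so c is indeed a codeword.


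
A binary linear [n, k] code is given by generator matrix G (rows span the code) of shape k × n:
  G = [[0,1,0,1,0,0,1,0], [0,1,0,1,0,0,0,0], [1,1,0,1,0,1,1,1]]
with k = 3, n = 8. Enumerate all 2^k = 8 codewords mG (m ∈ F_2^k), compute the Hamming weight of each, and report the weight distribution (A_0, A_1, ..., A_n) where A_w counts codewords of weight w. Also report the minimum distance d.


Weight distribution: A_0 = 1, A_1 = 1, A_2 = 1, A_3 = 2, A_4 = 1, A_5 = 1, A_6 = 1. Minimum distance d = 1.

Enumerate all 2^3 = 8 messages m ∈ F_2^3.
For each, compute codeword c = mG in F_2^8, then tally its weight.
  m = 000 → c = 00000000, weight = 0.
  m = 100 → c = 01010010, weight = 3.
  m = 010 → c = 01010000, weight = 2.
  m = 110 → c = 00000010, weight = 1.
  m = 001 → c = 11010111, weight = 6.
  m = 101 → c = 10000101, weight = 3.
  m = 011 → c = 10000111, weight = 4.
  m = 111 → c = 11010101, weight = 5.
Tally weights:
  weight 0: 1 codewords.
  weight 1: 1 codewords.
  weight 2: 1 codewords.
  weight 3: 2 codewords.
  weight 4: 1 codewords.
  weight 5: 1 codewords.
  weight 6: 1 codewords.
Minimum distance d = smallest w > 0 with A_w > 0 = 1.
Sanity: Σ A_w = 8 = 2^3 = 8 ✓.


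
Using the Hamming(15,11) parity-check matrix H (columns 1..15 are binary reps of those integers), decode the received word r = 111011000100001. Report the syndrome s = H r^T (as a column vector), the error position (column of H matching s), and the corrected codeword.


s = (0, 1, 1, 0)^T, error position = 6, corrected codeword c = 111010000100001

Compute s = H r^T mod 2 one row at a time:
  s_1 = 0 + 0 + 1 + 0 + 0 + 0 + 0 + 1 = 2 ≡ 0 (mod 2).
  s_2 = 0 + 1 + 1 + 0 + 0 + 0 + 0 + 1 = 3 ≡ 1 (mod 2).
  s_3 = 1 + 1 + 1 + 0 + 1 + 0 + 0 + 1 = 5 ≡ 1 (mod 2).
  s_4 = 1 + 1 + 1 + 0 + 0 + 0 + 0 + 1 = 4 ≡ 0 (mod 2).
s = (0, 1, 1, 0)^T — this equals column 6 of H (binary 0110), so error is at position 6.
Correct: flip bit 6 of r = 111011000100001 to get c = 111010000100001.


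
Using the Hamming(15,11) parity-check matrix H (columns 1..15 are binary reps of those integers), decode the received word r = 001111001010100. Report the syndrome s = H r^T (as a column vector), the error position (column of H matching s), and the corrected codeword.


s = (1, 0, 1, 1)^T, error position = 11, corrected codeword c = 001111001000100

Compute s = H r^T mod 2 one row at a time:
  s_1 = 0 + 1 + 0 + 1 + 0 + 1 + 0 + 0 = 3 ≡ 1 (mod 2).
  s_2 = 1 + 1 + 1 + 0 + 0 + 1 + 0 + 0 = 4 ≡ 0 (mod 2).
  s_3 = 0 + 1 + 1 + 0 + 0 + 1 + 0 + 0 = 3 ≡ 1 (mod 2).
  s_4 = 0 + 1 + 1 + 0 + 1 + 1 + 1 + 0 = 5 ≡ 1 (mod 2).
s = (1, 0, 1, 1)^T — this equals column 11 of H (binary 1011), so error is at position 11.
Correct: flip bit 11 of r = 001111001010100 to get c = 001111001000100.


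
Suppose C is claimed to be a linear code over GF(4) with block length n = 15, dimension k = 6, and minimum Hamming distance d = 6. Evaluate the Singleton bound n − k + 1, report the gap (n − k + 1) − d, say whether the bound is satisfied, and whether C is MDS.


Singleton RHS = n − k + 1 = 10, slack = 4, bound satisfied, not MDS.

Singleton bound: d ≤ n − k + 1.
Here n = 15, k = 6, so n − k + 1 = 10.
Given d = 6, check d ≤ 10: YES.
Slack = (n − k + 1) − d = 4.
The code is NOT MDS (slack = 4 > 0).
Description: the claimed parameters are [15, 6, 6]_4; such a code would be non-MDS.


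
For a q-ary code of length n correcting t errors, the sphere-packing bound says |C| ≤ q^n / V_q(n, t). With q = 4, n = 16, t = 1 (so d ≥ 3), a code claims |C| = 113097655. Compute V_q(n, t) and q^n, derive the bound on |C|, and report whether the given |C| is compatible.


V_q(n, t) = 49, q^n = 4294967296, Hamming bound = 87652393, |C| = 113097655 > bound (violated).

Step 1: Compute V_q(n, t) = Σ_{j=0}^1 C(n, j) (q−1)^j.
  j = 0: C(16,0)·(3)^0 = 1·1 = 1.
  j = 1: C(16,1)·(3)^1 = 16·3 = 48.
  V_q(n, t) = 1 + 48 = 49.
Step 2: q^n = 4^16 = 4294967296.
Step 3: Hamming bound ⌊q^n / V_q(n,t)⌋ = ⌊4294967296/49⌋ = 87652393.
Step 4: Compare |C| = 113097655 to 87652393: violated.
The claimed |C| lies above the Hamming bound, so no 4-ary code of length 16 with d ≥ 3 can have 113097655 codewords.


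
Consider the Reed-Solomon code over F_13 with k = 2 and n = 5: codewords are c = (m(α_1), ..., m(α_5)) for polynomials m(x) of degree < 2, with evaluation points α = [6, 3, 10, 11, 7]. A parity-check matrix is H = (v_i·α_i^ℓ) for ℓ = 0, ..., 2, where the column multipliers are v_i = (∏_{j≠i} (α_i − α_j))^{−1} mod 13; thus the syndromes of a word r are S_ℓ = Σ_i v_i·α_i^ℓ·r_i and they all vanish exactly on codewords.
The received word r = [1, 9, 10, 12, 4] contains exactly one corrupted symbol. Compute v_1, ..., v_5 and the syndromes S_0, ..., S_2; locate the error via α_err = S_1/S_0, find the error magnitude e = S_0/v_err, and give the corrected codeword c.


S = (5, 4, 11), error at position 1, error magnitude e = 12, c = [2, 9, 10, 12, 4].

Step 1: column multipliers v_i = (∏_{j≠i}(α_i − α_j))^{−1} mod 13.
  i = 1 (α = 6): (6−3)(6−10)(6−11)(6−7) = 3·(−4)·(−5)·(−1) = −60 ≡ 5, so v_1 = 5^{−1} = 8 (mod 13).
  i = 2 (α = 3): (3−6)(3−10)(3−11)(3−7) = (−3)·(−7)·(−8)·(−4) = 672 ≡ 9, so v_2 = 9^{−1} = 3 (mod 13).
  i = 3 (α = 10): (10−6)(10−3)(10−11)(10−7) = 4·7·(−1)·3 = −84 ≡ 7, so v_3 = 7^{−1} = 2 (mod 13).
  i = 4 (α = 11): (11−6)(11−3)(11−10)(11−7) = 5·8·1·4 = 160 ≡ 4, so v_4 = 4^{−1} = 10 (mod 13).
  i = 5 (α = 7): (7−6)(7−3)(7−10)(7−11) = 1·4·(−3)·(−4) = 48 ≡ 9, so v_5 = 9^{−1} = 3 (mod 13).
  v = [8, 3, 2, 10, 3].
Step 2: syndromes of r = [1, 9, 10, 12, 4] (all sums mod 13).
  S_0 = Σ v_i r_i = 8·1 + 3·9 + 2·10 + 10·12 + 3·4 = 187 ≡ 5.
  S_1 = Σ v_i α_i r_i = 8·6·1 + 3·3·9 + 2·10·10 + 10·11·12 + 3·7·4 = 1733 ≡ 4.
  α_i^2 mod 13 = [10, 9, 9, 4, 10].
  S_2 = Σ v_i α_i^2 r_i = 8·10·1 + 3·9·9 + 2·9·10 + 10·4·12 + 3·10·4 = 1103 ≡ 11.
  S = (5, 4, 11) ≠ 0, so r is not a codeword (an error is present).
Step 3: locate the error. For a single error e at position i, S_ℓ = v_i·e·α_i^ℓ, so α_err = S_1/S_0.
  S_0^{−1} = 5^{−1} = 8 (mod 13), so α_err = 4·8 = 32 ≡ 6 = α_1. Error position i = 1.
  Consistency check: S_2/S_1 = 11·10 = 110 ≡ 6 = α_err ✓ (single-error assumption holds).
Step 4: error magnitude e = S_0/v_1 = S_0·∏_{j≠1}(α_1 − α_j) = 5·5 = 25 ≡ 12 (mod 13).
Step 5: correct position 1: c_1 = r_1 − e = 1 − 12 ≡ 2 (mod 13). Hence c = [2, 9, 10, 12, 4].
  Check: interpolating c through the α_i gives m(x) = 3 + 2·x (degree < 2) with m(α_i) = c_i for every i, so c is indeed a codeword.


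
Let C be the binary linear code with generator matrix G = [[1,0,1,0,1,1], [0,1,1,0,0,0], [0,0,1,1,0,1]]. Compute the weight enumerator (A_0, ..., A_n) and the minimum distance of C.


Weight distribution: A_0 = 1, A_2 = 1, A_3 = 3, A_4 = 2, A_5 = 1. Minimum distance d = 2.

Enumerate all 2^3 = 8 messages m ∈ F_2^3.
For each, compute codeword c = mG in F_2^6, then tally its weight.
  m = 000 → c = 000000, weight = 0.
  m = 100 → c = 101011, weight = 4.
  m = 010 → c = 011000, weight = 2.
  m = 110 → c = 110011, weight = 4.
  m = 001 → c = 001101, weight = 3.
  m = 101 → c = 100110, weight = 3.
  m = 011 → c = 010101, weight = 3.
  m = 111 → c = 111110, weight = 5.
Tally weights:
  weight 0: 1 codewords.
  weight 2: 1 codewords.
  weight 3: 3 codewords.
  weight 4: 2 codewords.
  weight 5: 1 codewords.
Minimum distance d = smallest w > 0 with A_w > 0 = 2.
Sanity: Σ A_w = 8 = 2^3 = 8 ✓.


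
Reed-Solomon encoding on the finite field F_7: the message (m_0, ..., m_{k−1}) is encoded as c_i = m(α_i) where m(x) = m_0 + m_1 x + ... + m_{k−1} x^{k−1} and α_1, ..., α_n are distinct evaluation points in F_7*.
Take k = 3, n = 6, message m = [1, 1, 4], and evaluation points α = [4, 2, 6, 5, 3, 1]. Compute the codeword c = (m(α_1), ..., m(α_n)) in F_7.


c = [6, 5, 4, 1, 5, 6]

Message polynomial: m(x) = 1 + 1·x + 4·x^2 (mod 7).
For each evaluation point α_i, compute m(α_i) mod 7:
  α_1 = 4: Horner steps 4 → 3 → 6, so m(4) = 6.
  α_2 = 2: Horner steps 4 → 2 → 5, so m(2) = 5.
  α_3 = 6: Horner steps 4 → 4 → 4, so m(6) = 4.
  α_4 = 5: Horner steps 4 → 0 → 1, so m(5) = 1.
  α_5 = 3: Horner steps 4 → 6 → 5, so m(3) = 5.
  α_6 = 1: Horner steps 4 → 5 → 6, so m(1) = 6.
Codeword c = [6, 5, 4, 1, 5, 6] ∈ F_7^6.


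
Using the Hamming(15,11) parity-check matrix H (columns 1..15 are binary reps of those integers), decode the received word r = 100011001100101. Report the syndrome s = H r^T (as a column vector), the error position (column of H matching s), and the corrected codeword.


s = (0, 0, 1, 1)^T, error position = 3, corrected codeword c = 101011001100101

Compute s = H r^T mod 2 one row at a time:
  s_1 = 0 + 1 + 1 + 0 + 0 + 1 + 0 + 1 = 4 ≡ 0 (mod 2).
  s_2 = 0 + 1 + 1 + 0 + 0 + 1 + 0 + 1 = 4 ≡ 0 (mod 2).
  s_3 = 0 + 0 + 1 + 0 + 1 + 0 + 0 + 1 = 3 ≡ 1 (mod 2).
  s_4 = 1 + 0 + 1 + 0 + 1 + 0 + 1 + 1 = 5 ≡ 1 (mod 2).
s = (0, 0, 1, 1)^T — this equals column 3 of H (binary 0011), so error is at position 3.
Correct: flip bit 3 of r = 100011001100101 to get c = 101011001100101.


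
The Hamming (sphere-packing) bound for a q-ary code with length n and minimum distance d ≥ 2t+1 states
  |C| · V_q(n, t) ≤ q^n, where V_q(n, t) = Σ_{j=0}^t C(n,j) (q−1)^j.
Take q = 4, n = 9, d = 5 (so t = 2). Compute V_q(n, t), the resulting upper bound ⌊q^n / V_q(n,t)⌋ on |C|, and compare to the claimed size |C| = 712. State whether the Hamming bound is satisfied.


V_q(n, t) = 352, q^n = 262144, Hamming bound = 744, |C| = 712 ≤ bound (satisfied).

Step 1: Compute V_q(n, t) = Σ_{j=0}^2 C(n, j) (q−1)^j.
  j = 0: C(9,0)·(3)^0 = 1·1 = 1.
  j = 1: C(9,1)·(3)^1 = 9·3 = 27.
  j = 2: C(9,2)·(3)^2 = 36·9 = 324.
  V_q(n, t) = 1 + 27 + 324 = 352.
Step 2: q^n = 4^9 = 262144.
Step 3: Hamming bound ⌊q^n / V_q(n,t)⌋ = ⌊262144/352⌋ = 744.
Step 4: Compare |C| = 712 to 744: satisfied.
The claimed |C| lies below the Hamming bound.


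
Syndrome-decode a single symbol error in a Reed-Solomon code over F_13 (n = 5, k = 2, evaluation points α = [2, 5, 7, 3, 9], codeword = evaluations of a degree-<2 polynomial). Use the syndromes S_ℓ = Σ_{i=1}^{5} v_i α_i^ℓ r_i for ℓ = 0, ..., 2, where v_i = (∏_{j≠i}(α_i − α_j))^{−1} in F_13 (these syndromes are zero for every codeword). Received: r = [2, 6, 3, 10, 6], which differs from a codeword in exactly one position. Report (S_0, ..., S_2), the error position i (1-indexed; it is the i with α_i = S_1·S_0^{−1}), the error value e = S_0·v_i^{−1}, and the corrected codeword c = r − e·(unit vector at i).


S = (5, 12, 8), error at position 2, error magnitude e = 6, c = [2, 0, 3, 10, 6].

Step 1: column multipliers v_i = (∏_{j≠i}(α_i − α_j))^{−1} mod 13.
  i = 1 (α = 2): (2−5)(2−7)(2−3)(2−9) = (−3)·(−5)·(−1)·(−7) = 105 ≡ 1, so v_1 = 1^{−1} = 1 (mod 13).
  i = 2 (α = 5): (5−2)(5−7)(5−3)(5−9) = 3·(−2)·2·(−4) = 48 ≡ 9, so v_2 = 9^{−1} = 3 (mod 13).
  i = 3 (α = 7): (7−2)(7−5)(7−3)(7−9) = 5·2·4·(−2) = −80 ≡ 11, so v_3 = 11^{−1} = 6 (mod 13).
  i = 4 (α = 3): (3−2)(3−5)(3−7)(3−9) = 1·(−2)·(−4)·(−6) = −48 ≡ 4, so v_4 = 4^{−1} = 10 (mod 13).
  i = 5 (α = 9): (9−2)(9−5)(9−7)(9−3) = 7·4·2·6 = 336 ≡ 11, so v_5 = 11^{−1} = 6 (mod 13).
  v = [1, 3, 6, 10, 6].
Step 2: syndromes of r = [2, 6, 3, 10, 6] (all sums mod 13).
  S_0 = Σ v_i r_i = 1·2 + 3·6 + 6·3 + 10·10 + 6·6 = 174 ≡ 5.
  S_1 = Σ v_i α_i r_i = 1·2·2 + 3·5·6 + 6·7·3 + 10·3·10 + 6·9·6 = 844 ≡ 12.
  α_i^2 mod 13 = [4, 12, 10, 9, 3].
  S_2 = Σ v_i α_i^2 r_i = 1·4·2 + 3·12·6 + 6·10·3 + 10·9·10 + 6·3·6 = 1412 ≡ 8.
  S = (5, 12, 8) ≠ 0, so r is not a codeword (an error is present).
Step 3: locate the error. For a single error e at position i, S_ℓ = v_i·e·α_i^ℓ, so α_err = S_1/S_0.
  S_0^{−1} = 5^{−1} = 8 (mod 13), so α_err = 12·8 = 96 ≡ 5 = α_2. Error position i = 2.
  Consistency check: S_2/S_1 = 8·12 = 96 ≡ 5 = α_err ✓ (single-error assumption holds).
Step 4: error magnitude e = S_0/v_2 = S_0·∏_{j≠2}(α_2 − α_j) = 5·9 = 45 ≡ 6 (mod 13).
Step 5: correct position 2: c_2 = r_2 − e = 6 − 6 ≡ 0 (mod 13). Hence c = [2, 0, 3, 10, 6].
  Check: interpolating c through the α_i gives m(x) = 12 + 8·x (degree < 2) with m(α_i) = c_i for every i, so c is indeed a codeword.


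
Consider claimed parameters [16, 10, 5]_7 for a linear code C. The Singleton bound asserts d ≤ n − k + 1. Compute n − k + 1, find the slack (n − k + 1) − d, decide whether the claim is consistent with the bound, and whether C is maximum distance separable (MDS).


Singleton RHS = n − k + 1 = 7, slack = 2, bound satisfied, not MDS.

Singleton bound: d ≤ n − k + 1.
Here n = 16, k = 10, so n − k + 1 = 7.
Given d = 5, check d ≤ 7: YES.
Slack = (n − k + 1) − d = 2.
The code is NOT MDS (slack = 2 > 0).
Description: the claimed parameters are [16, 10, 5]_7; such a code would be non-MDS.


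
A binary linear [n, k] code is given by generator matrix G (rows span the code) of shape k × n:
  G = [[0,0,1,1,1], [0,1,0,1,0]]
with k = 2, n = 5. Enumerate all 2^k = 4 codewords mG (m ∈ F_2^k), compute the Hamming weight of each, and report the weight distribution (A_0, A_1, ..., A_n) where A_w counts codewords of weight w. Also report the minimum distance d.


Weight distribution: A_0 = 1, A_2 = 1, A_3 = 2. Minimum distance d = 2.

Enumerate all 2^2 = 4 messages m ∈ F_2^2.
For each, compute codeword c = mG in F_2^5, then tally its weight.
  m = 00 → c = 00000, weight = 0.
  m = 10 → c = 00111, weight = 3.
  m = 01 → c = 01010, weight = 2.
  m = 11 → c = 01101, weight = 3.
Tally weights:
  weight 0: 1 codewords.
  weight 2: 1 codewords.
  weight 3: 2 codewords.
Minimum distance d = smallest w > 0 with A_w > 0 = 2.
Sanity: Σ A_w = 4 = 2^2 = 4 ✓.


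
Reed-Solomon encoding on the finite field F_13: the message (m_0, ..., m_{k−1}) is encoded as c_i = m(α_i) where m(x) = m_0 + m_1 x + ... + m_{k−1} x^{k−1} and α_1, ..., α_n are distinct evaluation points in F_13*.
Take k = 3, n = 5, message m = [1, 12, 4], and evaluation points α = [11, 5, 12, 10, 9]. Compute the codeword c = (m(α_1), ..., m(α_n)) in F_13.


c = [6, 5, 6, 1, 4]

Message polynomial: m(x) = 1 + 12·x + 4·x^2 (mod 13).
For each evaluation point α_i, compute m(α_i) mod 13:
  α_1 = 11: Horner steps 4 → 4 → 6, so m(11) = 6.
  α_2 = 5: Horner steps 4 → 6 → 5, so m(5) = 5.
  α_3 = 12: Horner steps 4 → 8 → 6, so m(12) = 6.
  α_4 = 10: Horner steps 4 → 0 → 1, so m(10) = 1.
  α_5 = 9: Horner steps 4 → 9 → 4, so m(9) = 4.
Codeword c = [6, 5, 6, 1, 4] ∈ F_13^5.


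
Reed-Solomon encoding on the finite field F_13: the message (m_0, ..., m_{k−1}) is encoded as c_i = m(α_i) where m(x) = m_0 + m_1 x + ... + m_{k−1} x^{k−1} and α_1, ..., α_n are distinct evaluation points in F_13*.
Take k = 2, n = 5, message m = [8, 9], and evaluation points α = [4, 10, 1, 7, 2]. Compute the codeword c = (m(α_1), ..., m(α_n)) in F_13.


c = [5, 7, 4, 6, 0]

Message polynomial: m(x) = 8 + 9·x (mod 13).
For each evaluation point α_i, compute m(α_i) mod 13:
  α_1 = 4: Horner steps 9 → 5, so m(4) = 5.
  α_2 = 10: Horner steps 9 → 7, so m(10) = 7.
  α_3 = 1: Horner steps 9 → 4, so m(1) = 4.
  α_4 = 7: Horner steps 9 → 6, so m(7) = 6.
  α_5 = 2: Horner steps 9 → 0, so m(2) = 0.
Codeword c = [5, 7, 4, 6, 0] ∈ F_13^5.


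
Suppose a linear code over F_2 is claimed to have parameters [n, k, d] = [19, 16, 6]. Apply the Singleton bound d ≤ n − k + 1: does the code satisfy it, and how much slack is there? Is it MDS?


Singleton RHS = n − k + 1 = 4, slack = -2, bound violated (no such code; not MDS).

Singleton bound: d ≤ n − k + 1.
Here n = 19, k = 16, so n − k + 1 = 4.
Given d = 6, check d ≤ 4: NO.
Slack = (n − k + 1) − d = -2.
The slack is negative: d = 6 exceeds n − k + 1 = 4 by 2, so the Singleton bound is violated and no linear [19, 16, 6]_2 code can exist. In particular it is not MDS (MDS requires d = n − k + 1 exactly).
Description: the claimed parameters are [19, 16, 6]_2; such a code would be impossible (violates the Singleton bound).


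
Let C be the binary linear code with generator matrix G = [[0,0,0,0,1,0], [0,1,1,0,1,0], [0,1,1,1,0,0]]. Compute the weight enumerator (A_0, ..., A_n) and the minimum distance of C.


Weight distribution: A_0 = 1, A_1 = 2, A_2 = 2, A_3 = 2, A_4 = 1. Minimum distance d = 1.

Enumerate all 2^3 = 8 messages m ∈ F_2^3.
For each, compute codeword c = mG in F_2^6, then tally its weight.
  m = 000 → c = 000000, weight = 0.
  m = 100 → c = 000010, weight = 1.
  m = 010 → c = 011010, weight = 3.
  m = 110 → c = 011000, weight = 2.
  m = 001 → c = 011100, weight = 3.
  m = 101 → c = 011110, weight = 4.
  m = 011 → c = 000110, weight = 2.
  m = 111 → c = 000100, weight = 1.
Tally weights:
  weight 0: 1 codewords.
  weight 1: 2 codewords.
  weight 2: 2 codewords.
  weight 3: 2 codewords.
  weight 4: 1 codewords.
Minimum distance d = smallest w > 0 with A_w > 0 = 1.
Sanity: Σ A_w = 8 = 2^3 = 8 ✓.


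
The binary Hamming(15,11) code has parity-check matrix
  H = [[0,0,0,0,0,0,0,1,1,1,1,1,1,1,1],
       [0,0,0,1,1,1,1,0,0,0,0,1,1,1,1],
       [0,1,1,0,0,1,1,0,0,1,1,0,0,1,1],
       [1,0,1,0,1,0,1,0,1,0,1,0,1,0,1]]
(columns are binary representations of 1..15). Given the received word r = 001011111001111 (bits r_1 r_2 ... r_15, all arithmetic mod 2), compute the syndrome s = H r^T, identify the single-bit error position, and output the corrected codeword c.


s = (0, 1, 1, 0)^T, error position = 6, corrected codeword c = 001010111001111

Compute s = H r^T mod 2 one row at a time:
  s_1 = 1 + 1 + 0 + 0 + 1 + 1 + 1 + 1 = 6 ≡ 0 (mod 2).
  s_2 = 0 + 1 + 1 + 1 + 1 + 1 + 1 + 1 = 7 ≡ 1 (mod 2).
  s_3 = 0 + 1 + 1 + 1 + 0 + 0 + 1 + 1 = 5 ≡ 1 (mod 2).
  s_4 = 0 + 1 + 1 + 1 + 1 + 0 + 1 + 1 = 6 ≡ 0 (mod 2).
s = (0, 1, 1, 0)^T — this equals column 6 of H (binary 0110), so error is at position 6.
Correct: flip bit 6 of r = 001011111001111 to get c = 001010111001111.


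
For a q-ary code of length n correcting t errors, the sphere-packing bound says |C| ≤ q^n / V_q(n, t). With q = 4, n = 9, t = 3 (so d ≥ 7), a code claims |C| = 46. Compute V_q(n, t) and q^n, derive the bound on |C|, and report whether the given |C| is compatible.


V_q(n, t) = 2620, q^n = 262144, Hamming bound = 100, |C| = 46 ≤ bound (satisfied).

Step 1: Compute V_q(n, t) = Σ_{j=0}^3 C(n, j) (q−1)^j.
  j = 0: C(9,0)·(3)^0 = 1·1 = 1.
  j = 1: C(9,1)·(3)^1 = 9·3 = 27.
  j = 2: C(9,2)·(3)^2 = 36·9 = 324.
  j = 3: C(9,3)·(3)^3 = 84·27 = 2268.
  V_q(n, t) = 1 + 27 + 324 + 2268 = 2620.
Step 2: q^n = 4^9 = 262144.
Step 3: Hamming bound ⌊q^n / V_q(n,t)⌋ = ⌊262144/2620⌋ = 100.
Step 4: Compare |C| = 46 to 100: satisfied.
The claimed |C| lies below the Hamming bound.


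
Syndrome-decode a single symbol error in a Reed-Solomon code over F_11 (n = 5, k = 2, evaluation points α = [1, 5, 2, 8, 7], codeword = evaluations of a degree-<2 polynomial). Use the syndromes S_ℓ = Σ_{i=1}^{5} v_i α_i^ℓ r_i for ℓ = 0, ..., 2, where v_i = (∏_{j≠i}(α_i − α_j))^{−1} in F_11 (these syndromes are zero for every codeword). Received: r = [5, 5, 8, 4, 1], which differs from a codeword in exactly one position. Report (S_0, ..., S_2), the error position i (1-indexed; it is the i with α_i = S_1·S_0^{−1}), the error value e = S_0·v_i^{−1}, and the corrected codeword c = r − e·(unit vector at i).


S = (9, 1, 5), error at position 2, error magnitude e = 10, c = [5, 6, 8, 4, 1].

Step 1: column multipliers v_i = (∏_{j≠i}(α_i − α_j))^{−1} mod 11.
  i = 1 (α = 1): (1−5)(1−2)(1−8)(1−7) = (−4)·(−1)·(−7)·(−6) = 168 ≡ 3, so v_1 = 3^{−1} = 4 (mod 11).
  i = 2 (α = 5): (5−1)(5−2)(5−8)(5−7) = 4·3·(−3)·(−2) = 72 ≡ 6, so v_2 = 6^{−1} = 2 (mod 11).
  i = 3 (α = 2): (2−1)(2−5)(2−8)(2−7) = 1·(−3)·(−6)·(−5) = −90 ≡ 9, so v_3 = 9^{−1} = 5 (mod 11).
  i = 4 (α = 8): (8−1)(8−5)(8−2)(8−7) = 7·3·6·1 = 126 ≡ 5, so v_4 = 5^{−1} = 9 (mod 11).
  i = 5 (α = 7): (7−1)(7−5)(7−2)(7−8) = 6·2·5·(−1) = −60 ≡ 6, so v_5 = 6^{−1} = 2 (mod 11).
  v = [4, 2, 5, 9, 2].
Step 2: syndromes of r = [5, 5, 8, 4, 1] (all sums mod 11).
  S_0 = Σ v_i r_i = 4·5 + 2·5 + 5·8 + 9·4 + 2·1 = 108 ≡ 9.
  S_1 = Σ v_i α_i r_i = 4·1·5 + 2·5·5 + 5·2·8 + 9·8·4 + 2·7·1 = 452 ≡ 1.
  α_i^2 mod 11 = [1, 3, 4, 9, 5].
  S_2 = Σ v_i α_i^2 r_i = 4·1·5 + 2·3·5 + 5·4·8 + 9·9·4 + 2·5·1 = 544 ≡ 5.
  S = (9, 1, 5) ≠ 0, so r is not a codeword (an error is present).
Step 3: locate the error. For a single error e at position i, S_ℓ = v_i·e·α_i^ℓ, so α_err = S_1/S_0.
  S_0^{−1} = 9^{−1} = 5 (mod 11), so α_err = 1·5 = 5 ≡ 5 = α_2. Error position i = 2.
  Consistency check: S_2/S_1 = 5·1 = 5 ≡ 5 = α_err ✓ (single-error assumption holds).
Step 4: error magnitude e = S_0/v_2 = S_0·∏_{j≠2}(α_2 − α_j) = 9·6 = 54 ≡ 10 (mod 11).
Step 5: correct position 2: c_2 = r_2 − e = 5 − 10 ≡ 6 (mod 11). Hence c = [5, 6, 8, 4, 1].
  Check: interpolating c through the α_i gives m(x) = 2 + 3·x (degree < 2) with m(α_i) = c_i for every i, so c is indeed a codeword.


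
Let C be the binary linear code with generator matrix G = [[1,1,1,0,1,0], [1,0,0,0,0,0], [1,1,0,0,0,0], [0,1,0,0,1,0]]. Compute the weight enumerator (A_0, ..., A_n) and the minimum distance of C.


Weight distribution: A_0 = 1, A_1 = 4, A_2 = 6, A_3 = 4, A_4 = 1. Minimum distance d = 1.

Enumerate all 2^4 = 16 messages m ∈ F_2^4.
For each, compute codeword c = mG in F_2^6, then tally its weight.
  m = 0000 → c = 000000, weight = 0.
  m = 1000 → c = 111010, weight = 4.
  m = 0100 → c = 100000, weight = 1.
  m = 1100 → c = 011010, weight = 3.
  m = 0010 → c = 110000, weight = 2.
  m = 1010 → c = 001010, weight = 2.
  m = 0110 → c = 010000, weight = 1.
  m = 1110 → c = 101010, weight = 3.
  m = 0001 → c = 010010, weight = 2.
  m = 1001 → c = 101000, weight = 2.
  m = 0101 → c = 110010, weight = 3.
  m = 1101 → c = 001000, weight = 1.
  m = 0011 → c = 100010, weight = 2.
  m = 1011 → c = 011000, weight = 2.
  m = 0111 → c = 000010, weight = 1.
  m = 1111 → c = 111000, weight = 3.
Tally weights:
  weight 0: 1 codewords.
  weight 1: 4 codewords.
  weight 2: 6 codewords.
  weight 3: 4 codewords.
  weight 4: 1 codewords.
Minimum distance d = smallest w > 0 with A_w > 0 = 1.
Sanity: Σ A_w = 16 = 2^4 = 16 ✓.


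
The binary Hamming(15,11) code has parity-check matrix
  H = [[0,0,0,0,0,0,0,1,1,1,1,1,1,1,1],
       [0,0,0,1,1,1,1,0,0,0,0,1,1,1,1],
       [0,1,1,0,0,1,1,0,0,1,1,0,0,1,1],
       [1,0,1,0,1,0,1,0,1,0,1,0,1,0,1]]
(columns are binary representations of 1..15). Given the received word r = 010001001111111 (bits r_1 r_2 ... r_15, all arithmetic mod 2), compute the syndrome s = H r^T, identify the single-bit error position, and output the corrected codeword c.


s = (1, 1, 0, 0)^T, error position = 12, corrected codeword c = 010001001110111

Compute s = H r^T mod 2 one row at a time:
  s_1 = 0 + 1 + 1 + 1 + 1 + 1 + 1 + 1 = 7 ≡ 1 (mod 2).
  s_2 = 0 + 0 + 1 + 0 + 1 + 1 + 1 + 1 = 5 ≡ 1 (mod 2).
  s_3 = 1 + 0 + 1 + 0 + 1 + 1 + 1 + 1 = 6 ≡ 0 (mod 2).
  s_4 = 0 + 0 + 0 + 0 + 1 + 1 + 1 + 1 = 4 ≡ 0 (mod 2).
s = (1, 1, 0, 0)^T — this equals column 12 of H (binary 1100), so error is at position 12.
Correct: flip bit 12 of r = 010001001111111 to get c = 010001001110111.


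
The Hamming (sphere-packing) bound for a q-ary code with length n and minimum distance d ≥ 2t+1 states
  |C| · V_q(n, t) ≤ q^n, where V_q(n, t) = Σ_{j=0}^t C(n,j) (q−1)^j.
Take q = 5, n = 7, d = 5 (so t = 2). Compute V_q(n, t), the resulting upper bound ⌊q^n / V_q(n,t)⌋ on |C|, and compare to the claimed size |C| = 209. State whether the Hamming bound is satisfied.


V_q(n, t) = 365, q^n = 78125, Hamming bound = 214, |C| = 209 ≤ bound (satisfied).

Step 1: Compute V_q(n, t) = Σ_{j=0}^2 C(n, j) (q−1)^j.
  j = 0: C(7,0)·(4)^0 = 1·1 = 1.
  j = 1: C(7,1)·(4)^1 = 7·4 = 28.
  j = 2: C(7,2)·(4)^2 = 21·16 = 336.
  V_q(n, t) = 1 + 28 + 336 = 365.
Step 2: q^n = 5^7 = 78125.
Step 3: Hamming bound ⌊q^n / V_q(n,t)⌋ = ⌊78125/365⌋ = 214.
Step 4: Compare |C| = 209 to 214: satisfied.
The claimed |C| lies below the Hamming bound.


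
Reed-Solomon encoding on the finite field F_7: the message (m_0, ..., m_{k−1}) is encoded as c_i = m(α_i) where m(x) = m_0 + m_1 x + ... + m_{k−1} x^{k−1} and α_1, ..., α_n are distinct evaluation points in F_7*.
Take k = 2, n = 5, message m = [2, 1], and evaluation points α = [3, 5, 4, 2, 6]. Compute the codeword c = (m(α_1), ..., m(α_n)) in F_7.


c = [5, 0, 6, 4, 1]

Message polynomial: m(x) = 2 + 1·x (mod 7).
For each evaluation point α_i, compute m(α_i) mod 7:
  α_1 = 3: Horner steps 1 → 5, so m(3) = 5.
  α_2 = 5: Horner steps 1 → 0, so m(5) = 0.
  α_3 = 4: Horner steps 1 → 6, so m(4) = 6.
  α_4 = 2: Horner steps 1 → 4, so m(2) = 4.
  α_5 = 6: Horner steps 1 → 1, so m(6) = 1.
Codeword c = [5, 0, 6, 4, 1] ∈ F_7^5.


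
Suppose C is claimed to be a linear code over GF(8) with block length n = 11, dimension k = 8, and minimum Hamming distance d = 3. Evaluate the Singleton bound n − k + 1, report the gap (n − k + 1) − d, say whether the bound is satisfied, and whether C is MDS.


Singleton RHS = n − k + 1 = 4, slack = 1, bound satisfied, not MDS.

Singleton bound: d ≤ n − k + 1.
Here n = 11, k = 8, so n − k + 1 = 4.
Given d = 3, check d ≤ 4: YES.
Slack = (n − k + 1) − d = 1.
The code is NOT MDS (slack = 1 > 0).
Description: the claimed parameters are [11, 8, 3]_8; such a code would be non-MDS.


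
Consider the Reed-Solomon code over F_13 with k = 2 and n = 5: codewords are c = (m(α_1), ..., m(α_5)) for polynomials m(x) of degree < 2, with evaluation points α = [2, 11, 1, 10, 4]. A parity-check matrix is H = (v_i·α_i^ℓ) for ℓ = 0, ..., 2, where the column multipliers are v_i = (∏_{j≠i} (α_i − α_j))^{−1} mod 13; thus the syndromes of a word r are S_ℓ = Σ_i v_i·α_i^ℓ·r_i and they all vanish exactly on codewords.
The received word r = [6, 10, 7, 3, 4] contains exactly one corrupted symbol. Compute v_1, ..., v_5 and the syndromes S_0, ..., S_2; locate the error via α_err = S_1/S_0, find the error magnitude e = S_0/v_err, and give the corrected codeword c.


S = (7, 5, 11), error at position 4, error magnitude e = 5, c = [6, 10, 7, 11, 4].

Step 1: column multipliers v_i = (∏_{j≠i}(α_i − α_j))^{−1} mod 13.
  i = 1 (α = 2): (2−11)(2−1)(2−10)(2−4) = (−9)·1·(−8)·(−2) = −144 ≡ 12, so v_1 = 12^{−1} = 12 (mod 13).
  i = 2 (α = 11): (11−2)(11−1)(11−10)(11−4) = 9·10·1·7 = 630 ≡ 6, so v_2 = 6^{−1} = 11 (mod 13).
  i = 3 (α = 1): (1−2)(1−11)(1−10)(1−4) = (−1)·(−10)·(−9)·(−3) = 270 ≡ 10, so v_3 = 10^{−1} = 4 (mod 13).
  i = 4 (α = 10): (10−2)(10−11)(10−1)(10−4) = 8·(−1)·9·6 = −432 ≡ 10, so v_4 = 10^{−1} = 4 (mod 13).
  i = 5 (α = 4): (4−2)(4−11)(4−1)(4−10) = 2·(−7)·3·(−6) = 252 ≡ 5, so v_5 = 5^{−1} = 8 (mod 13).
  v = [12, 11, 4, 4, 8].
Step 2: syndromes of r = [6, 10, 7, 3, 4] (all sums mod 13).
  S_0 = Σ v_i r_i = 12·6 + 11·10 + 4·7 + 4·3 + 8·4 = 254 ≡ 7.
  S_1 = Σ v_i α_i r_i = 12·2·6 + 11·11·10 + 4·1·7 + 4·10·3 + 8·4·4 = 1630 ≡ 5.
  α_i^2 mod 13 = [4, 4, 1, 9, 3].
  S_2 = Σ v_i α_i^2 r_i = 12·4·6 + 11·4·10 + 4·1·7 + 4·9·3 + 8·3·4 = 960 ≡ 11.
  S = (7, 5, 11) ≠ 0, so r is not a codeword (an error is present).
Step 3: locate the error. For a single error e at position i, S_ℓ = v_i·e·α_i^ℓ, so α_err = S_1/S_0.
  S_0^{−1} = 7^{−1} = 2 (mod 13), so α_err = 5·2 = 10 ≡ 10 = α_4. Error position i = 4.
  Consistency check: S_2/S_1 = 11·8 = 88 ≡ 10 = α_err ✓ (single-error assumption holds).
Step 4: error magnitude e = S_0/v_4 = S_0·∏_{j≠4}(α_4 − α_j) = 7·10 = 70 ≡ 5 (mod 13).
Step 5: correct position 4: c_4 = r_4 − e = 3 − 5 ≡ 11 (mod 13). Hence c = [6, 10, 7, 11, 4].
  Check: interpolating c through the α_i gives m(x) = 8 + 12·x (degree < 2) with m(α_i) = c_i for every i, so c is indeed a codeword.


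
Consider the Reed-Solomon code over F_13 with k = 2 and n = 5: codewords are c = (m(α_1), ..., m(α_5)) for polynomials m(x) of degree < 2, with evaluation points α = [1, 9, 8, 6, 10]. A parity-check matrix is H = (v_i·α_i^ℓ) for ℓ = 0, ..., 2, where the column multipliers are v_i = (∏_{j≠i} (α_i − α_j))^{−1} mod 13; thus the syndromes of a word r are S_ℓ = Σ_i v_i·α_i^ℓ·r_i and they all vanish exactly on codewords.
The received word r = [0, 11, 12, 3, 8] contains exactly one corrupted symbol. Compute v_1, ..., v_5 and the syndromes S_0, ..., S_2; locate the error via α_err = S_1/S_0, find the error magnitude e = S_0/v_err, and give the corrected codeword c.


S = (7, 11, 8), error at position 2, error magnitude e = 1, c = [0, 10, 12, 3, 8].

Step 1: column multipliers v_i = (∏_{j≠i}(α_i − α_j))^{−1} mod 13.
  i = 1 (α = 1): (1−9)(1−8)(1−6)(1−10) = (−8)·(−7)·(−5)·(−9) = 2520 ≡ 11, so v_1 = 11^{−1} = 6 (mod 13).
  i = 2 (α = 9): (9−1)(9−8)(9−6)(9−10) = 8·1·3·(−1) = −24 ≡ 2, so v_2 = 2^{−1} = 7 (mod 13).
  i = 3 (α = 8): (8−1)(8−9)(8−6)(8−10) = 7·(−1)·2·(−2) = 28 ≡ 2, so v_3 = 2^{−1} = 7 (mod 13).
  i = 4 (α = 6): (6−1)(6−9)(6−8)(6−10) = 5·(−3)·(−2)·(−4) = −120 ≡ 10, so v_4 = 10^{−1} = 4 (mod 13).
  i = 5 (α = 10): (10−1)(10−9)(10−8)(10−6) = 9·1·2·4 = 72 ≡ 7, so v_5 = 7^{−1} = 2 (mod 13).
  v = [6, 7, 7, 4, 2].
Step 2: syndromes of r = [0, 11, 12, 3, 8] (all sums mod 13).
  S_0 = Σ v_i r_i = 6·0 + 7·11 + 7·12 + 4·3 + 2·8 = 189 ≡ 7.
  S_1 = Σ v_i α_i r_i = 6·1·0 + 7·9·11 + 7·8·12 + 4·6·3 + 2·10·8 = 1597 ≡ 11.
  α_i^2 mod 13 = [1, 3, 12, 10, 9].
  S_2 = Σ v_i α_i^2 r_i = 6·1·0 + 7·3·11 + 7·12·12 + 4·10·3 + 2·9·8 = 1503 ≡ 8.
  S = (7, 11, 8) ≠ 0, so r is not a codeword (an error is present).
Step 3: locate the error. For a single error e at position i, S_ℓ = v_i·e·α_i^ℓ, so α_err = S_1/S_0.
  S_0^{−1} = 7^{−1} = 2 (mod 13), so α_err = 11·2 = 22 ≡ 9 = α_2. Error position i = 2.
  Consistency check: S_2/S_1 = 8·6 = 48 ≡ 9 = α_err ✓ (single-error assumption holds).
Step 4: error magnitude e = S_0/v_2 = S_0·∏_{j≠2}(α_2 − α_j) = 7·2 = 14 ≡ 1 (mod 13).
Step 5: correct position 2: c_2 = r_2 − e = 11 − 1 ≡ 10 (mod 13). Hence c = [0, 10, 12, 3, 8].
  Check: interpolating c through the α_i gives m(x) = 2 + 11·x (degree < 2) with m(α_i) = c_i for every i, so c is indeed a codeword.
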